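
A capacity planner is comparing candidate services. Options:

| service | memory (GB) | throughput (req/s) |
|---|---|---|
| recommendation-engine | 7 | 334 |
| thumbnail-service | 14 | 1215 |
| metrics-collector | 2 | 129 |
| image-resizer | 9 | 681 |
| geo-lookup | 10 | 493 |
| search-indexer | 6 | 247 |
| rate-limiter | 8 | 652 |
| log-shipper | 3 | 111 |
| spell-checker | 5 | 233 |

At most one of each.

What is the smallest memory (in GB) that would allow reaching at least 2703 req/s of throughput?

Need the lightest bundle worth ≥ 2703.
Taking thumbnail-service + metrics-collector + image-resizer + rate-limiter + log-shipper gives 2788 (≥ 2703) for 36 GB.
No combination under 36 GB hits 2703.

36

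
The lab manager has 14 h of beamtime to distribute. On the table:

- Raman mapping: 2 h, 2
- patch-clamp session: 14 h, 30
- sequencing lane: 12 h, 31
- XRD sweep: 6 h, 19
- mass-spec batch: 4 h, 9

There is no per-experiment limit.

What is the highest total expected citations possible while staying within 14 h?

40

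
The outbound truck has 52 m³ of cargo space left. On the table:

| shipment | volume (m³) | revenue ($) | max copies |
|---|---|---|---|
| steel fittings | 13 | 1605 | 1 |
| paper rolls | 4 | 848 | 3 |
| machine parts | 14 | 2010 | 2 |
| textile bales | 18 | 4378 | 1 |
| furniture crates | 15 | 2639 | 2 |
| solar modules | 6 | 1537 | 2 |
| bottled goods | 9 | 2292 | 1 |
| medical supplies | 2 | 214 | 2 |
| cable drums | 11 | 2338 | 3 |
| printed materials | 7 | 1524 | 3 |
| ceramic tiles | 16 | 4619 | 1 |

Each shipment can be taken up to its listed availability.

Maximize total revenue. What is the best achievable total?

Ranking by ratio (revenue/m³): ceramic tiles 288.69, solar modules 256.17, bottled goods 254.67.
A density-first pass picks 2×solar modules + bottled goods + 2×printed materials + ceramic tiles — 13033 at 51 m³.
Replace printed materials with 2×paper rolls: the trade gains 172 net, giving 13205 at 52 m³.
Every other selection either busts 52 m³ or exceeds an availability limit or fails to beat 13205.

13205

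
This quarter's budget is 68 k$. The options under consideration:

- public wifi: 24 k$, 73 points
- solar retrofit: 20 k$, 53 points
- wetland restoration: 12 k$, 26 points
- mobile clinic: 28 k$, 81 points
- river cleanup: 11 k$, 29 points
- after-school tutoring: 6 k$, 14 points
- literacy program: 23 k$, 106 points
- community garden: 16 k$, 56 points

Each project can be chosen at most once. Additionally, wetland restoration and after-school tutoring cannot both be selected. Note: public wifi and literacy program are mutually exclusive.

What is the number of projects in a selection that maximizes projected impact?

3

Optimal total is 243.
mobile clinic + literacy program + community garden hits 243 at 67 k$.
All optima have 3 projects.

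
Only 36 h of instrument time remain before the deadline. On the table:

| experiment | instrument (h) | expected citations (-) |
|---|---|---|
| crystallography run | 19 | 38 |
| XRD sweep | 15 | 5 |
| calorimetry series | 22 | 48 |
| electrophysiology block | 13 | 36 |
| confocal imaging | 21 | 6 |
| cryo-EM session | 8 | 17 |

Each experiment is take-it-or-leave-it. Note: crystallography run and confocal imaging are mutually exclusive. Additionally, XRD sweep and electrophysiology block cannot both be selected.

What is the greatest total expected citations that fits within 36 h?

Density check — electrophysiology block 2.77, calorimetry series 2.18, cryo-EM session 2.12, crystallography run 2.00 are the best per h.
Taking calorimetry series + electrophysiology block: 35 h used, 84 in expected citations.
That's the maximum — no feasible swap from here does better than 84.

84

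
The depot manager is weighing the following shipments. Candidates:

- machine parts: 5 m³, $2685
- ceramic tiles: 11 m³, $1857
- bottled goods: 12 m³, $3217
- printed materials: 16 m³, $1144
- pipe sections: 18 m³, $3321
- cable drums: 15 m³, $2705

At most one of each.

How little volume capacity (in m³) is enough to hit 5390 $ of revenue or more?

Minimise m³ subject to total revenue ≥ 5390.
machine parts + bottled goods: 5902 revenue at 17 m³.
Below 17 m³ the best achievable stays under 5390.

17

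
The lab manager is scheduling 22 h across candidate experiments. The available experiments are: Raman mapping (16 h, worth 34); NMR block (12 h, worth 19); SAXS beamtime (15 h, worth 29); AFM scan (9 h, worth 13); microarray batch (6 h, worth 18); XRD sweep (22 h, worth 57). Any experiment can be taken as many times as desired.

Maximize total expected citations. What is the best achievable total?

A density-first pass picks 3×microarray batch — 54 at 18 h.
The 18 h tied up in 3×microarray batch is better spent on XRD sweep — total rises to 57 (22 h).

57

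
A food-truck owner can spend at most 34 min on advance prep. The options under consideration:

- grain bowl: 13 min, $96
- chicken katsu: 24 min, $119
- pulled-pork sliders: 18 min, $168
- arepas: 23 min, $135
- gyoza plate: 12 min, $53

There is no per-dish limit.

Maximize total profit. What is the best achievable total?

The ratio ordering already packs tightly: grain bowl + pulled-pork sliders, 31 min, 264.

264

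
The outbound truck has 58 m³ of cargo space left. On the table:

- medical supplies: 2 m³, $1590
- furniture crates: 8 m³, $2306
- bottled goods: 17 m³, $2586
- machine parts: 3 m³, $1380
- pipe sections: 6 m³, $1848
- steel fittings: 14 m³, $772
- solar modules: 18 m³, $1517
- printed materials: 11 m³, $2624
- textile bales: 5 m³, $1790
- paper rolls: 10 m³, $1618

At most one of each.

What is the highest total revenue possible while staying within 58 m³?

14124

Greedy by ratio would take medical supplies + furniture crates + machine parts + pipe sections + printed materials + textile bales + paper rolls: 45 m³ used, total 13156.
Replace paper rolls with bottled goods: the trade gains 968 net, giving 14124 at 52 m³.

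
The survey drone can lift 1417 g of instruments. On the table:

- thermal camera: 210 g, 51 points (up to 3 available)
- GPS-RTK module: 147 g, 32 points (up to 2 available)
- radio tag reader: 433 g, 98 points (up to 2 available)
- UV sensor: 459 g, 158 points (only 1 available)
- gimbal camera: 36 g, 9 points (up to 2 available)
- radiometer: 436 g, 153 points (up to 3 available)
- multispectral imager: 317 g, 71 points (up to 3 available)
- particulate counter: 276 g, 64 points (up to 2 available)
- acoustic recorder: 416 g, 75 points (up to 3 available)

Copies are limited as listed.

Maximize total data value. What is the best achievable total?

By data value per g: radiometer 0.35, UV sensor 0.34, gimbal camera 0.25 lead.
Greedy by ratio would take 2×gimbal camera + 3×radiometer: 1380 g used, total 477.
Replace radiometer with UV sensor: the trade gains 5 net, giving 482 at 1403 g.
Nothing else within 1417 g beats 482.

482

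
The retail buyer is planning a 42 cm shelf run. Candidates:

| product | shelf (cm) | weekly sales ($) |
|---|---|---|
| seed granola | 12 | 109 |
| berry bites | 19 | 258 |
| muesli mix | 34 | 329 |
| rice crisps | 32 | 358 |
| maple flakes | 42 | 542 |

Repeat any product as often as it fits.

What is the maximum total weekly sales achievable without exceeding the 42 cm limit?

542

Ranking by ratio (weekly sales/cm): berry bites 13.58, maple flakes 12.90, rice crisps 11.19, muesli mix 9.68.
Taking the top-ratio products first gives 2×berry bites for 516 (38 cm).
The 38 cm tied up in 2×berry bites is better spent on maple flakes — total rises to 542 (42 cm).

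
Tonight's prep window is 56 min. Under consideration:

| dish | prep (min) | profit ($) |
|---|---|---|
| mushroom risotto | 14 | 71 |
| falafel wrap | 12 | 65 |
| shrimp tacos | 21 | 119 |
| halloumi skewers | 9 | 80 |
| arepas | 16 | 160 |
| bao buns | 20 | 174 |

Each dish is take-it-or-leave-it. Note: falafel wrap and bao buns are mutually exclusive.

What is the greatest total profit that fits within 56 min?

414

Density check — arepas 10.00, halloumi skewers 8.89, bao buns 8.70, shrimp tacos 5.67 are the best per min.
Best packing: halloumi skewers + arepas + bao buns — 45 min, 414 total.
The closest alternative, mushroom risotto + arepas + bao buns, reaches only 405.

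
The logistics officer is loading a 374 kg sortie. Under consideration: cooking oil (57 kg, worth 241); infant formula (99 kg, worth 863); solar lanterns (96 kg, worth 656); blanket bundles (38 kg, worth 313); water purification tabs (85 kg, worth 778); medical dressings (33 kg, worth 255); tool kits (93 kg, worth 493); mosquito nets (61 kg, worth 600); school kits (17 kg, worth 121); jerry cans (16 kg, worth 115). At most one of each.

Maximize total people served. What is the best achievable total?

Density check — mosquito nets 9.84, water purification tabs 9.15, infant formula 8.72, blanket bundles 8.24 are the best per kg.
The ratio heuristic lands on infant formula + blanket bundles + water purification tabs + medical dressings + mosquito nets + school kits + jerry cans (3045) but leaves 25 kg idle.
Dropping blanket bundles and school kits and jerry cans frees 71 kg; slotting in solar lanterns (96 kg) lifts the total to 3152 at 374 kg.

3152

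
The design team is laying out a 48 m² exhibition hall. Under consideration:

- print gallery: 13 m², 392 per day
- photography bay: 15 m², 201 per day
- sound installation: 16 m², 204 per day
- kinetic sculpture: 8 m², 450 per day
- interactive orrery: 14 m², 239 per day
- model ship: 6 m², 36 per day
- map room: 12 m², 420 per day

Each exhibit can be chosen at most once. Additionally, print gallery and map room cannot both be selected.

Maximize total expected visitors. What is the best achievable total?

Best packing: kinetic sculpture + interactive orrery + model ship + map room — 40 m², 1145 total.

1145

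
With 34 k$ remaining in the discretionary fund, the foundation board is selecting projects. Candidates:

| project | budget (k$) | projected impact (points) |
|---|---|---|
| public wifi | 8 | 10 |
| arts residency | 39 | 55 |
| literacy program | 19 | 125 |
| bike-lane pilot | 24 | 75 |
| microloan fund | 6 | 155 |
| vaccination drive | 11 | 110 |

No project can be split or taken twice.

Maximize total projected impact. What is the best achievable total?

290

Density check — microloan fund 25.83, vaccination drive 10.00, literacy program 6.58 are the best per k$.
The ratio heuristic lands on public wifi + microloan fund + vaccination drive (275) but leaves 9 k$ idle.
Dropping vaccination drive frees 11 k$; slotting in literacy program (19 k$) lifts the total to 290 at 33 k$.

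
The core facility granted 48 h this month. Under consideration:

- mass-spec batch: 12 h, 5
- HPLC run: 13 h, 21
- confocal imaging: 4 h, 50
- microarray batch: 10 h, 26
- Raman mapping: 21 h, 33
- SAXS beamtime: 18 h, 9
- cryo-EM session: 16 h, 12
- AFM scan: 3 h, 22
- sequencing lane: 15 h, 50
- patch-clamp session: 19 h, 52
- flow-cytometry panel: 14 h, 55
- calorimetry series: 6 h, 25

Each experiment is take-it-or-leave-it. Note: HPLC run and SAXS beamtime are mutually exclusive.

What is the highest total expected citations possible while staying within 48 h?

204

Greedy by ratio would take confocal imaging + AFM scan + sequencing lane + flow-cytometry panel + calorimetry series: 42 h used, total 202.
Dropping sequencing lane frees 15 h; slotting in patch-clamp session (19 h) lifts the total to 204 at 46 h.
Nothing else feasible within 48 h beats 204.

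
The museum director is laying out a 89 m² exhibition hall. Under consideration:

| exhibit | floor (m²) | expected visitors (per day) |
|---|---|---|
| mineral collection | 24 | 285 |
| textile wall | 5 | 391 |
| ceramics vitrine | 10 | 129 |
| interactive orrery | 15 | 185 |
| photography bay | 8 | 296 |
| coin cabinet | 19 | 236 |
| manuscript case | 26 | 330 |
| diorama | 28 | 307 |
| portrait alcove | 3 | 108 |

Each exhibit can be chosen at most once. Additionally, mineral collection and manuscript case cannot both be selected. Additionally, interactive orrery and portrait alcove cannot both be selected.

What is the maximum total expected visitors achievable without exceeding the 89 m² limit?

Density check — textile wall 78.20, photography bay 37.00, portrait alcove 36.00 are the best per m².
Taking textile wall + photography bay + coin cabinet + manuscript case + diorama + portrait alcove: 89 m² used, 1668 in expected visitors.
An exhaustive check of the 512 subsets confirms 1668.

1668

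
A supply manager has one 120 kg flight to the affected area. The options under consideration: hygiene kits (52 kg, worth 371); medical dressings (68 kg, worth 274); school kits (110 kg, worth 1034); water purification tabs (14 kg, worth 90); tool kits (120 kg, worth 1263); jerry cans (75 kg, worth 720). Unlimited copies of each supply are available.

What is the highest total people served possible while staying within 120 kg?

By people served per kg: tool kits 10.53, jerry cans 9.60, school kits 9.40 lead.
The ratio ordering already packs tightly: tool kits, 120 kg, 1263.

1263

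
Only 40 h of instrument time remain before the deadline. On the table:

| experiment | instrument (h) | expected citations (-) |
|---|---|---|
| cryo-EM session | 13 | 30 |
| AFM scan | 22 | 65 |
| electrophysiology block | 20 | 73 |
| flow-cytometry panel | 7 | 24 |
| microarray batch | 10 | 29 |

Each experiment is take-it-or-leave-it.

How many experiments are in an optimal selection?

3

Optimal total is 127.
One optimal bundle: cryo-EM session + electrophysiology block + flow-cytometry panel (40 h).
All optima have 3 experiments.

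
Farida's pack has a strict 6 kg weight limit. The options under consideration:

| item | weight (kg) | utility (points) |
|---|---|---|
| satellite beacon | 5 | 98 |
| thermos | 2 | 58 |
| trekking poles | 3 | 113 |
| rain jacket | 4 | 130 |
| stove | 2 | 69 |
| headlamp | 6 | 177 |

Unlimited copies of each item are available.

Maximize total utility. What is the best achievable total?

2×trekking poles uses 6 of the 6 kg and totals 226.

226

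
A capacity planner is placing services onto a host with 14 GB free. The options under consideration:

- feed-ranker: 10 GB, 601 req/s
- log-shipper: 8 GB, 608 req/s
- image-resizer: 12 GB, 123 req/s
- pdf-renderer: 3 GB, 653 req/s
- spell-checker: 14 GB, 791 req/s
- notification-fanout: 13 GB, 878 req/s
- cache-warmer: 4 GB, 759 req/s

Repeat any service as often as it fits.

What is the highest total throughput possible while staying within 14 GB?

2824

Filling by ratio: 4×pdf-renderer for 2612, with 2 GB left unused.
The 6 GB tied up in 2×pdf-renderer is better spent on 2×cache-warmer — total rises to 2824 (14 GB).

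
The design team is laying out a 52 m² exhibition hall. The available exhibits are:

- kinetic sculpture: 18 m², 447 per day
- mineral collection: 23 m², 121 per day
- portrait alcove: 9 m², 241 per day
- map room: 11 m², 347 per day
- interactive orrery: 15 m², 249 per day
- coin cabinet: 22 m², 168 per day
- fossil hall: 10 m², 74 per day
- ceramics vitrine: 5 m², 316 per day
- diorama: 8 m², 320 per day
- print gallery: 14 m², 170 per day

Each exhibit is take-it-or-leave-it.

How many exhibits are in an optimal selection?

Best achievable expected visitors is 1671.
One optimal bundle: kinetic sculpture + portrait alcove + map room + ceramics vitrine + diorama (51 m²).
Every optimal selection uses 5 exhibits.

5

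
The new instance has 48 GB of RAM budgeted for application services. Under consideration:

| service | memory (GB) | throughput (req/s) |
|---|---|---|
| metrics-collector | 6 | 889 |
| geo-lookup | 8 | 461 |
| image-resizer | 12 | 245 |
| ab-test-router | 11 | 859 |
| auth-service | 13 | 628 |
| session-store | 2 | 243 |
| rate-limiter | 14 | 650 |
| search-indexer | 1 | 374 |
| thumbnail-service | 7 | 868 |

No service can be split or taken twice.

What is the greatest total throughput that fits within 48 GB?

4322

By throughput per GB: search-indexer 374.00, metrics-collector 148.17, thumbnail-service 124.00, session-store 121.50 lead.
Metrics-collector + geo-lookup + ab-test-router + auth-service + session-store + search-indexer + thumbnail-service uses 48 of the 48 GB and totals 4322.
Every other selection either busts 48 GB or fails to beat 4322.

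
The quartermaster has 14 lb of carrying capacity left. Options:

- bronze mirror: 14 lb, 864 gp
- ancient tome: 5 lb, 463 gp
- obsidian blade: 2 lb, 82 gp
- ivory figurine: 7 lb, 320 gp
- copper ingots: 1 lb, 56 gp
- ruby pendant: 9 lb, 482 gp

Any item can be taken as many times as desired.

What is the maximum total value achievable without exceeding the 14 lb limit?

Taking 2×ancient tome + 4×copper ingots: 14 lb used, 1150 in value.
No other feasible combination exceeds 1150.

1150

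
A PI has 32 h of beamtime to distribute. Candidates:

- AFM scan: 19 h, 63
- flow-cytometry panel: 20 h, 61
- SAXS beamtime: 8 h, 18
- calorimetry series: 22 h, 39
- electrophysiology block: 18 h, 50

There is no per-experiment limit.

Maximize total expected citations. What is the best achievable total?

AFM scan + SAXS beamtime uses 27 of the 32 h and totals 81.
The spare 5 h is too small for any remaining experiment, and no exchange beats 81.

81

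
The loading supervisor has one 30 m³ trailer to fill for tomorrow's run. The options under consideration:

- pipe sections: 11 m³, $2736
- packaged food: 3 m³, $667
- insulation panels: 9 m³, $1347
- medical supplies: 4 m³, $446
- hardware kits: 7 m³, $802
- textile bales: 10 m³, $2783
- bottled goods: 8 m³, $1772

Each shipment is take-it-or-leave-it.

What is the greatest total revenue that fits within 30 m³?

7291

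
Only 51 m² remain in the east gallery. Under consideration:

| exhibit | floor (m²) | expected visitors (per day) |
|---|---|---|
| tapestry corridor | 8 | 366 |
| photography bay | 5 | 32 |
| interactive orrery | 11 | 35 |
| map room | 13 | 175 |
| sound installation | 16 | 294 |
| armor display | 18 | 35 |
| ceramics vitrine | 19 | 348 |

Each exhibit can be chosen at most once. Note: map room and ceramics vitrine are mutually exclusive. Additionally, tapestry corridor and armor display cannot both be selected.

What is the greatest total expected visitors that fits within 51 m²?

Best packing: tapestry corridor + photography bay + sound installation + ceramics vitrine — 48 m², 1040 total.
An exhaustive check of the 128 subsets confirms 1040.

1040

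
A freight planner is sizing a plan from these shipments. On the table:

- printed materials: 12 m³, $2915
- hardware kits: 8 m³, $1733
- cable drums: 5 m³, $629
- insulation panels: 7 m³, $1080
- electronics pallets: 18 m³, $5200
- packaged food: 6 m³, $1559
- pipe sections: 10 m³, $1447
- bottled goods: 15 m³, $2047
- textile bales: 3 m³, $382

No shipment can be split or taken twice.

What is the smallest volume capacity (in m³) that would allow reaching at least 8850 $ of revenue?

Look for the lowest-volume combination reaching 8850.
hardware kits + electronics pallets + packaged food + textile bales: 8874 revenue at 35 m³.
No combination under 35 m³ hits 8850.

35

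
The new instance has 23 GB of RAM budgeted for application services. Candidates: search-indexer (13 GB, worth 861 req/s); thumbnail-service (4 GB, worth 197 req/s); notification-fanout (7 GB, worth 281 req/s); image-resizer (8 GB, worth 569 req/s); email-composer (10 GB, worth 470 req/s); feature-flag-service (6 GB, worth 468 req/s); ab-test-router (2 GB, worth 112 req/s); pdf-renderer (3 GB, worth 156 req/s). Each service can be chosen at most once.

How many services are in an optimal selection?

3

Best achievable throughput is 1542.
For example search-indexer + image-resizer + ab-test-router achieves it, using 23 GB.
All optima have 3 services.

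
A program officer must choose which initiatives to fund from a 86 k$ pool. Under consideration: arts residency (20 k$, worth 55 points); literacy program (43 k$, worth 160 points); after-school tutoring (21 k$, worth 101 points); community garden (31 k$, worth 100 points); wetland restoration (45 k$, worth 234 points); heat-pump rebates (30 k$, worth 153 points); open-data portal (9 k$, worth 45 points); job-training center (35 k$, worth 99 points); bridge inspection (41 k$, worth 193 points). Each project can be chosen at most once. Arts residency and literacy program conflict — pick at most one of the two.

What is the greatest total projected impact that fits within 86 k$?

By projected impact per k$: wetland restoration 5.20, heat-pump rebates 5.10, open-data portal 5.00, after-school tutoring 4.81 lead.
Taking wetland restoration + heat-pump rebates + open-data portal: 84 k$ used, 432 in projected impact.
Runner-up wetland restoration + bridge inspection tops out at 427.

432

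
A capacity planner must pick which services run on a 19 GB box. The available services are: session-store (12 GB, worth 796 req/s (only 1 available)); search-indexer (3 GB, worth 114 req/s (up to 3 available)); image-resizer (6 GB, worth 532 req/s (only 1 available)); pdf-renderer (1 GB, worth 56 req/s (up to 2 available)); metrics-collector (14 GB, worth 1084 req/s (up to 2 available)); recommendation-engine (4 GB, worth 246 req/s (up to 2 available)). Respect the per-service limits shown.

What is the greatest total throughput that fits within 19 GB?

Greedy by ratio would take session-store + image-resizer + pdf-renderer: 19 GB used, total 1384.
Dropping session-store and image-resizer frees 18 GB; slotting in metrics-collector + recommendation-engine (18 GB) lifts the total to 1386 at 19 GB.

1386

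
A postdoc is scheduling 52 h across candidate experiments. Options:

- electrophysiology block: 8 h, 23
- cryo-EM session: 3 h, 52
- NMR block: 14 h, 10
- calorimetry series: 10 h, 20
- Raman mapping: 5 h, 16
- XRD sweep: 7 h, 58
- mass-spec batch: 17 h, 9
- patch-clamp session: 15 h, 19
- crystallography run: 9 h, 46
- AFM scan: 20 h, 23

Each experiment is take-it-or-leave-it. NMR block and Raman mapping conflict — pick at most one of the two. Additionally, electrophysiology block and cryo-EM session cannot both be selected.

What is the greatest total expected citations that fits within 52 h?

Cryo-EM session + calorimetry series + Raman mapping + XRD sweep + patch-clamp session + crystallography run uses 49 of the 52 h and totals 211.
Runner-up cryo-EM session + calorimetry series + Raman mapping + XRD sweep + mass-spec batch + crystallography run tops out at 201.

211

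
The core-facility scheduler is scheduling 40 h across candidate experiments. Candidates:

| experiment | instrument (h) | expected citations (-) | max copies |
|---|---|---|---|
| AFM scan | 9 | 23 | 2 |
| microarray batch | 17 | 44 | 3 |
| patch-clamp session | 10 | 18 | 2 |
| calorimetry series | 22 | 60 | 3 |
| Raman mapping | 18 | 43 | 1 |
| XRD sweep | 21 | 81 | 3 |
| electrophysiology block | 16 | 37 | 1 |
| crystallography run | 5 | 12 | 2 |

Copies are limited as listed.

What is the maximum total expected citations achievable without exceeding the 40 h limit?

A density-first pass picks microarray batch + XRD sweep — 125 at 38 h.
Dropping microarray batch frees 17 h; slotting in AFM scan + 2×crystallography run (19 h) lifts the total to 128 at 40 h.

128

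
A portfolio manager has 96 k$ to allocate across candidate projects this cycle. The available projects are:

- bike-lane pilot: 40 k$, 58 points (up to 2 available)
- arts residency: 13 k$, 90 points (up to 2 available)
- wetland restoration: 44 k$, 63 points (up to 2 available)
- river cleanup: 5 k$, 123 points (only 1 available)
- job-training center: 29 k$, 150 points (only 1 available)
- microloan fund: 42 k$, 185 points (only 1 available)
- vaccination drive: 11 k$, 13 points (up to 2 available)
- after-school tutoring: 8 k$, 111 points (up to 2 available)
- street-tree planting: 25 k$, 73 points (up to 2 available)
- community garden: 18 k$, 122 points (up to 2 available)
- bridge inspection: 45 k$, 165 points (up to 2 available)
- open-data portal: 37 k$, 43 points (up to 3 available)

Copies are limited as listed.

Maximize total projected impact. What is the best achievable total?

Density check — river cleanup 24.60, after-school tutoring 13.88, arts residency 6.92, community garden 6.78 are the best per k$.
Taking the top-ratio projects first gives 2×arts residency + river cleanup + vaccination drive + 2×after-school tutoring + 2×community garden for 782 (94 k$).
The 29 k$ tied up in vaccination drive and community garden is better spent on job-training center — total rises to 797 (94 k$).
That's the maximum — no swap from here does better than 797.

797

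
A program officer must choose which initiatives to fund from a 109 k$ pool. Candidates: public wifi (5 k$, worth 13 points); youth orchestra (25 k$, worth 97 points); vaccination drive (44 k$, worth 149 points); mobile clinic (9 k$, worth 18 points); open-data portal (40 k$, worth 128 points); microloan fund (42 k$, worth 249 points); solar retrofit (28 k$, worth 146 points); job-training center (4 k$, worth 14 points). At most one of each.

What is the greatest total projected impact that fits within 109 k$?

Density check — microloan fund 5.93, solar retrofit 5.21, youth orchestra 3.88, job-training center 3.50 are the best per k$.
The ratio heuristic lands on public wifi + youth orchestra + microloan fund + solar retrofit + job-training center (519) but leaves 5 k$ idle.
Dropping public wifi frees 5 k$; slotting in mobile clinic (9 k$) lifts the total to 524 at 108 k$.

524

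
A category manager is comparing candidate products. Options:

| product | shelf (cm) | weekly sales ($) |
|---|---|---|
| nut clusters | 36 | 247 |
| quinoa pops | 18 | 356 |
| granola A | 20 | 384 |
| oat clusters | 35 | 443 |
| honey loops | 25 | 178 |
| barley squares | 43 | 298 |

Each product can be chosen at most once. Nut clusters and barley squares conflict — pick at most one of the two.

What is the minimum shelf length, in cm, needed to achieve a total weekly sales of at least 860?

Need the lightest bundle worth ≥ 860.
quinoa pops + granola A + honey loops reaches 918 using 63 cm.
Any bundle with less than 63 cm falls short of 860.

63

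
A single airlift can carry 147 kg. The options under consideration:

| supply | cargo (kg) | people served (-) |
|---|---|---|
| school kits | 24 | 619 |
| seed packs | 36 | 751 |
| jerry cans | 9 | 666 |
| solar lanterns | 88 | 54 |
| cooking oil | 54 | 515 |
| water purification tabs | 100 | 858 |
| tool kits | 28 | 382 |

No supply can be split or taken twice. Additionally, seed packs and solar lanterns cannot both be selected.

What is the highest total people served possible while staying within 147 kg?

Taking the top-ratio supplies first gives school kits + seed packs + jerry cans + tool kits for 2418 (97 kg).
Dropping tool kits frees 28 kg; slotting in cooking oil (54 kg) lifts the total to 2551 at 123 kg.
Runner-up school kits + seed packs + jerry cans + tool kits tops out at 2418.

2551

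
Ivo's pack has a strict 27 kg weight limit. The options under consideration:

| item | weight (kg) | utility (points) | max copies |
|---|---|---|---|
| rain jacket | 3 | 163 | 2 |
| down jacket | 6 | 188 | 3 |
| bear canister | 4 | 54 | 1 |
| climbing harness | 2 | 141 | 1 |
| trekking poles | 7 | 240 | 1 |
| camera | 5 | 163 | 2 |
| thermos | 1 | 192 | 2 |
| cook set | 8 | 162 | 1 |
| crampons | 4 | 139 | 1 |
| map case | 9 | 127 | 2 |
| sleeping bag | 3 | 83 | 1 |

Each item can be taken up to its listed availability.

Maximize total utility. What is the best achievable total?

1418

Greedy by ratio would take 2×rain jacket + climbing harness + trekking poles + camera + 2×thermos + crampons: 26 kg used, total 1393.
The 5 kg tied up in camera is better spent on down jacket — total rises to 1418 (27 kg).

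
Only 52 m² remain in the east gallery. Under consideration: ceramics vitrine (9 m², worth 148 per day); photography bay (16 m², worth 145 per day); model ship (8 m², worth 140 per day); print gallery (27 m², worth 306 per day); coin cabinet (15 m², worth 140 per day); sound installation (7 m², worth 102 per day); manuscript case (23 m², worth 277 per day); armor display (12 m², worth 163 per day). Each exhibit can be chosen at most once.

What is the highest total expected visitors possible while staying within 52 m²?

728

Filling by ratio: ceramics vitrine + model ship + coin cabinet + sound installation + armor display for 693, with 1 m² left unused.
Replace coin cabinet and sound installation with manuscript case: the trade gains 35 net, giving 728 at 52 m².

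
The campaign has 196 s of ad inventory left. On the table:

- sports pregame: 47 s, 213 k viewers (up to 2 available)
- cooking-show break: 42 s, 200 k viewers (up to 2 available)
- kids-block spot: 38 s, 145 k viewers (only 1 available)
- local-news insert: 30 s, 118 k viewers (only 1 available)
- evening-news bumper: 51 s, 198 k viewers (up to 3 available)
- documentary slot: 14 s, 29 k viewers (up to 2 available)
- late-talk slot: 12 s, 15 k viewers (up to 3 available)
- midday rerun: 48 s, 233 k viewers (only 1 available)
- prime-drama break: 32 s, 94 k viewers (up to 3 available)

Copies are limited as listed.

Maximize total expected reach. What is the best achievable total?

Best packing: sports pregame + 2×cooking-show break + documentary slot + midday rerun — 193 s, 875 total.
Nothing else within 196 s beats 875.

875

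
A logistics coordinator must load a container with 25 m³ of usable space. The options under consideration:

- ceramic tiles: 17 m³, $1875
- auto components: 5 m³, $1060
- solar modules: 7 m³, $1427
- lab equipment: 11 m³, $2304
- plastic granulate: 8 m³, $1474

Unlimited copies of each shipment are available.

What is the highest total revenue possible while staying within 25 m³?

Best packing: 5×auto components — 25 m³, 5300 total.
Every other selection either busts 25 m³ or fails to beat 5300.

5300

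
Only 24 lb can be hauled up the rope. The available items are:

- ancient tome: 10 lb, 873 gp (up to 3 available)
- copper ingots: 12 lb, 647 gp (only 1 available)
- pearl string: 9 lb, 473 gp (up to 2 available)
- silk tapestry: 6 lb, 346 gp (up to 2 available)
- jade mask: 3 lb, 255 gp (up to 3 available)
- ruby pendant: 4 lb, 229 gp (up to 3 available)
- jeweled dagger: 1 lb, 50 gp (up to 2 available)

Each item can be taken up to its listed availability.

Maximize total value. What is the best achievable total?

2051

Best packing: 2×ancient tome + jade mask + jeweled dagger — 24 lb, 2051 total.
No other feasible combination exceeds 2051.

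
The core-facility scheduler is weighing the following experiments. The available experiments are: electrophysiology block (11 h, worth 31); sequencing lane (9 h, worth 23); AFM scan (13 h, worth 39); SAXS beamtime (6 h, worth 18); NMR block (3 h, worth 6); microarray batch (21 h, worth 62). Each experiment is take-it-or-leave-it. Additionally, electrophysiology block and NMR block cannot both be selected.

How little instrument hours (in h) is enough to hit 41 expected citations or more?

Minimise h subject to total expected citations ≥ 41.
sequencing lane + SAXS beamtime reaches 41 using 15 h.
No combination under 15 h hits 41.

15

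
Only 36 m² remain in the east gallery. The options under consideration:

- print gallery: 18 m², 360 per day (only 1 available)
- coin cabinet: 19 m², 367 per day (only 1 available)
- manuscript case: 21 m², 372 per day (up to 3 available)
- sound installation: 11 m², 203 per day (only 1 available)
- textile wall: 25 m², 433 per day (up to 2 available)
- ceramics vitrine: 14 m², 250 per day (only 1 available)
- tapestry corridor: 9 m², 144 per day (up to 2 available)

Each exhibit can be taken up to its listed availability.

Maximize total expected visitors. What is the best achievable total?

Density check — print gallery 20.00, coin cabinet 19.32, sound installation 18.45, ceramics vitrine 17.86 are the best per m².
Greedy by ratio would take print gallery + sound installation: 29 m² used, total 563.
Replace sound installation with 2×tapestry corridor: the trade gains 85 net, giving 648 at 36 m².
No other feasible combination exceeds 648.

648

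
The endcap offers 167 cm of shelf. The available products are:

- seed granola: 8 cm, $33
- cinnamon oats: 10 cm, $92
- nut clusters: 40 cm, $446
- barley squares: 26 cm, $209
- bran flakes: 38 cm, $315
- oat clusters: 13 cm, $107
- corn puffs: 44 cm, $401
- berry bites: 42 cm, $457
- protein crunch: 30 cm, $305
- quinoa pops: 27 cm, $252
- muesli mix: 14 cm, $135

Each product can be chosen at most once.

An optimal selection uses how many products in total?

6

The maximum weekly sales within 167 cm is 1702.
nut clusters + oat clusters + berry bites + protein crunch + quinoa pops + muesli mix hits 1702 at 166 cm.
Every optimal selection uses 6 products.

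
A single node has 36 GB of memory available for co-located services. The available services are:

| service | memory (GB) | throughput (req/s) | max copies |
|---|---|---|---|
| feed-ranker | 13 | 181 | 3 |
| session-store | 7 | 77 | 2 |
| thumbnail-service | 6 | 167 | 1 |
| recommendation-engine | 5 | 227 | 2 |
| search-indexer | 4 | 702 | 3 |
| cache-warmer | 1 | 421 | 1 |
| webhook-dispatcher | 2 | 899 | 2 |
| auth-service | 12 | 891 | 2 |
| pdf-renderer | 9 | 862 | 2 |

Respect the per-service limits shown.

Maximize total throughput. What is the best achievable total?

By throughput per GB: webhook-dispatcher 449.50, cache-warmer 421.00, search-indexer 175.50, pdf-renderer 95.78 lead.
3×search-indexer + cache-warmer + 2×webhook-dispatcher + 2×pdf-renderer uses 35 of the 36 GB and totals 6049.
The spare 1 GB is too small for any remaining service, and no exchange beats 6049.

6049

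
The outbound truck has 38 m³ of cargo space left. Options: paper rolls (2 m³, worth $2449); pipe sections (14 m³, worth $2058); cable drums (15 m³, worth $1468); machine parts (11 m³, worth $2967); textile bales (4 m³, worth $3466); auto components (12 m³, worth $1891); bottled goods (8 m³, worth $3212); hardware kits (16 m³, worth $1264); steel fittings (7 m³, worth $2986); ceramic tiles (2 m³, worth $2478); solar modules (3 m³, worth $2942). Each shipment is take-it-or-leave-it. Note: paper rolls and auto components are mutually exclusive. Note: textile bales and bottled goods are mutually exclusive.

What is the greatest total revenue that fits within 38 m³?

17288

Best packing: paper rolls + machine parts + textile bales + steel fittings + ceramic tiles + solar modules — 29 m³, 17288 total.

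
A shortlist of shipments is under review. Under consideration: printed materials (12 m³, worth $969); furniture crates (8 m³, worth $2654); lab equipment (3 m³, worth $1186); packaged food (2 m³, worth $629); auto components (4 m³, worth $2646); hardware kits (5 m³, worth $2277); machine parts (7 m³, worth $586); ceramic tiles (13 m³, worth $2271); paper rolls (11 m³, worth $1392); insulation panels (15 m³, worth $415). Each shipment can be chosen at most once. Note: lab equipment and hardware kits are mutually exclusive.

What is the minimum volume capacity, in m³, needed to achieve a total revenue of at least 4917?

9

Minimise m³ subject to total revenue ≥ 4917.
auto components + hardware kits: 4923 revenue at 9 m³.
No combination under 9 m³ hits 4917.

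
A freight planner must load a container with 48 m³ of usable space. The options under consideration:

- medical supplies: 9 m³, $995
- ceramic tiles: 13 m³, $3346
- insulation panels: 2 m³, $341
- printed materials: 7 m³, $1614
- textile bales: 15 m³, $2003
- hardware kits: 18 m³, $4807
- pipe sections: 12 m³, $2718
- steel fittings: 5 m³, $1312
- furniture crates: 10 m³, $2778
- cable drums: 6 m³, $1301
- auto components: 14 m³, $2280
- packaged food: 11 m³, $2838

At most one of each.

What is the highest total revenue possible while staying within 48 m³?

By revenue per m³: furniture crates 277.80, hardware kits 267.06, steel fittings 262.40, packaged food 258.00 lead.
Greedy by ratio would take insulation panels + hardware kits + steel fittings + furniture crates + packaged food: 46 m³ used, total 12076.
Replace packaged food with ceramic tiles: the trade gains 508 net, giving 12584 at 48 m³.

12584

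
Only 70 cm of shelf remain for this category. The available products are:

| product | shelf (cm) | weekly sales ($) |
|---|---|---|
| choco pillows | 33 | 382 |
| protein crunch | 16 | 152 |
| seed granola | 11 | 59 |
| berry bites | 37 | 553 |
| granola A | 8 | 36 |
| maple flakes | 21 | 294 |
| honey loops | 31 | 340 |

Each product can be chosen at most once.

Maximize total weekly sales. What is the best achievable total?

935

A density-first pass picks seed granola + berry bites + maple flakes — 906 at 69 cm.
The 32 cm tied up in seed granola and maple flakes is better spent on choco pillows — total rises to 935 (70 cm).
Next best is seed granola + berry bites + maple flakes at 906 (69 cm) — short by 29.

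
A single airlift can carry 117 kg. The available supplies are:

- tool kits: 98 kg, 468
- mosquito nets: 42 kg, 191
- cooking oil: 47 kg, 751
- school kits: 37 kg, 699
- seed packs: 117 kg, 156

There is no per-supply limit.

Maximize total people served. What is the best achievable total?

2097

Density check — school kits 18.89, cooking oil 15.98, tool kits 4.78, mosquito nets 4.55 are the best per kg.
Taking 3×school kits: 111 kg used, 2097 in people served.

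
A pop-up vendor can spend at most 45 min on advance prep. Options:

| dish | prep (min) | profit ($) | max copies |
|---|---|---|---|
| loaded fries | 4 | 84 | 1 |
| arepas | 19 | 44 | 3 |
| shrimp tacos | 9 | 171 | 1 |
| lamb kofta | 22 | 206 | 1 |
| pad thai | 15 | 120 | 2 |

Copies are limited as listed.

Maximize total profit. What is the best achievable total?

495

A density-first pass picks loaded fries + shrimp tacos + lamb kofta — 461 at 35 min.
Replace lamb kofta with 2×pad thai: the trade gains 34 net, giving 495 at 43 min.
The spare 2 min is too small for any remaining dish, and no exchange beats 495.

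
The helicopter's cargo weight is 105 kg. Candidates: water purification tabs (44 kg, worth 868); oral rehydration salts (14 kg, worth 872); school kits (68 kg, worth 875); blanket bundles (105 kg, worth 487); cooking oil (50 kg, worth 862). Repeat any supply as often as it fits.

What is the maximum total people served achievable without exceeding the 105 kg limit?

The ratio ordering already packs tightly: 7×oral rehydration salts, 98 kg, 6104.
No other feasible combination exceeds 6104.

6104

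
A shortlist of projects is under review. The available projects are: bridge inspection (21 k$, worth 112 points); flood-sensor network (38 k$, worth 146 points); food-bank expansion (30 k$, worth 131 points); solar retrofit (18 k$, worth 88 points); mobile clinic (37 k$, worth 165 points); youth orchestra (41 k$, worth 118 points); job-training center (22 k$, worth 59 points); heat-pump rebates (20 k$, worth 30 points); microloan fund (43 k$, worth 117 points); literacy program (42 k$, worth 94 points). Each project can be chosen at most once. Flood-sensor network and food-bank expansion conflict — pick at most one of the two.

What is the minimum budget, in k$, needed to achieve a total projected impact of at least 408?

Need the lightest bundle worth ≥ 408.
Taking bridge inspection + food-bank expansion + mobile clinic gives 408 (≥ 408) for 88 k$.
No combination under 88 k$ hits 408.

88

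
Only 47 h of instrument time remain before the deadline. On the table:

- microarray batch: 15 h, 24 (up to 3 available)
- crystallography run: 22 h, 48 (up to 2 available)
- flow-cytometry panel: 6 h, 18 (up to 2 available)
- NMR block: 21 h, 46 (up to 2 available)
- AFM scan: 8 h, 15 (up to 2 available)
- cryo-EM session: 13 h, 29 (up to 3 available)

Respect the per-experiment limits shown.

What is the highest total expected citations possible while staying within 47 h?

A density-first pass picks 2×flow-cytometry panel + AFM scan + 2×cryo-EM session — 109 at 46 h.
The 21 h tied up in AFM scan and cryo-EM session is better spent on crystallography run — total rises to 113 (47 h).
Nothing else within 47 h beats 113.

113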